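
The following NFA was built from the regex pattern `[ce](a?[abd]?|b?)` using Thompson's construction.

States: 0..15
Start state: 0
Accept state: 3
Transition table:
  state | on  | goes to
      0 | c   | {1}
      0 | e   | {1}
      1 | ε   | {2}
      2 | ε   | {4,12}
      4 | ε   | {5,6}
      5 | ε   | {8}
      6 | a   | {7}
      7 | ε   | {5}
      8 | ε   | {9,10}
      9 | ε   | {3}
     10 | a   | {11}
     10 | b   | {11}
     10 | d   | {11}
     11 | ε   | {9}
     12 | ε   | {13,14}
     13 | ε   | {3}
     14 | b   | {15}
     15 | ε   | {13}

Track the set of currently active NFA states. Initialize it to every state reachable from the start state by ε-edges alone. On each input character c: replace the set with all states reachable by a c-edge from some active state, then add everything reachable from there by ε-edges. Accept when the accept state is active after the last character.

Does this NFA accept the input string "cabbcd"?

Answer: REJECT

Trace:
start: ε-closure({0}) = {0}
'c' @ 1: {1,2,3,4,5,6,8,9,10,12,13,14}  ✓accept
'a' @ 2: {3,5,7,8,9,10,11}  ✓accept
'b' @ 3: {3,9,11}  ✓accept
'b' @ 4: {}  — state set empty
rest 'cd' ignored (set empty)
end set {} — state 3 not in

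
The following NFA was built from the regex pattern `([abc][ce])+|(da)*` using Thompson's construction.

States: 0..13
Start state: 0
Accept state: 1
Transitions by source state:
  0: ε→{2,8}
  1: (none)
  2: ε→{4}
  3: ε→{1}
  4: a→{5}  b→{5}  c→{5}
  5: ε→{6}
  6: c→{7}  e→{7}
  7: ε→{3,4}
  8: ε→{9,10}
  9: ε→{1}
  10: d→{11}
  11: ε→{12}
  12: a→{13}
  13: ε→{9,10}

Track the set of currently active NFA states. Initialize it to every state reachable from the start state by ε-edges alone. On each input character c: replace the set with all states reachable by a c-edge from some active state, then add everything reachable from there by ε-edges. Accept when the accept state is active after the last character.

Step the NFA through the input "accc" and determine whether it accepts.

initial (ε-close {0}): {0,1,2,4,8,9,10}
'a' @ 1: {5,6}
'c' @ 2: {1,3,4,7}  [accepting]
'c' @ 3: {5,6}
'c' @ 4: {1,3,4,7}  [accepting]
end set {1,3,4,7} — state 1 in

Answer: ACCEPT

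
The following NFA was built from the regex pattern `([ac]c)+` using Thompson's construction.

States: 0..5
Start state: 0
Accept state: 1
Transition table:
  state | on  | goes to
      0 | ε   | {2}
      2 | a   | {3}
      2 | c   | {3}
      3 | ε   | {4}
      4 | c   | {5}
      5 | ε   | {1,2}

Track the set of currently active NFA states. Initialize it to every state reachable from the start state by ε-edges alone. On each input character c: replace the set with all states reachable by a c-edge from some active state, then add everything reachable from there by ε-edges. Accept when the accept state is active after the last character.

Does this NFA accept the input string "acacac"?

Answer: ACCEPT

Trace:
start: ε-closure({0}) = {0,2}
'a' @ 1: {3,4}
'c' @ 2: {1,2,5}  [accepting]
'a' @ 3: {3,4}
'c' @ 4: {1,2,5}  [accepting]
'a' @ 5: {3,4}
'c' @ 6: {1,2,5}  [accepting]
end set {1,2,5} — state 1 in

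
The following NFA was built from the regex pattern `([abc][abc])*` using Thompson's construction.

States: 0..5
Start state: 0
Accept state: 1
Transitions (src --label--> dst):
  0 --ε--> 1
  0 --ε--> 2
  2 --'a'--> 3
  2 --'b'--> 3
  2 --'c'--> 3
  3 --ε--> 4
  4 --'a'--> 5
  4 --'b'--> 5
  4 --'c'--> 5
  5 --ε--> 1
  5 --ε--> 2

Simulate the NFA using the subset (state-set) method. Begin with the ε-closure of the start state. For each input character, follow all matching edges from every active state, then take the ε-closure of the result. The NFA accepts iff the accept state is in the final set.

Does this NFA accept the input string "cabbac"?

Answer: ACCEPT

Derivation:
start: ε-closure({0}) = {0,1,2}
'c' @ 1: {3,4}
'a' @ 2: {1,2,5}  ✓accept
'b' @ 3: {3,4}
'b' @ 4: {1,2,5}  ✓accept
'a' @ 5: {3,4}
'c' @ 6: {1,2,5}  ✓accept
after full input: {1,2,5}  (accept=1 in)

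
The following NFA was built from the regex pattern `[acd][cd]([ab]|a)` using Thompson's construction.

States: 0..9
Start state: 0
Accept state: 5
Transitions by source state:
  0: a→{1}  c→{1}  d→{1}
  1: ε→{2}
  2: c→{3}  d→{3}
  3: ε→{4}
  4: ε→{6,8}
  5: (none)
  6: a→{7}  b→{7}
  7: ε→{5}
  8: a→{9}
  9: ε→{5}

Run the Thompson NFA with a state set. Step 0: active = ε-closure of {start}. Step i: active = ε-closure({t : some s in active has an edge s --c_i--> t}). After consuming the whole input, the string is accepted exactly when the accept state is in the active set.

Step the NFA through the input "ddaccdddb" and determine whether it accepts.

start: ε-closure({0}) = {0}
'd' @ 1: {1,2}
'd' @ 2: {3,4,6,8}
'a' @ 3: {5,7,9}  ✓accept
'c' @ 4: {}  — no active states
rest 'cdddb' ignored (set empty)
after full input: {}  (accept=5 not in)

Answer: REJECT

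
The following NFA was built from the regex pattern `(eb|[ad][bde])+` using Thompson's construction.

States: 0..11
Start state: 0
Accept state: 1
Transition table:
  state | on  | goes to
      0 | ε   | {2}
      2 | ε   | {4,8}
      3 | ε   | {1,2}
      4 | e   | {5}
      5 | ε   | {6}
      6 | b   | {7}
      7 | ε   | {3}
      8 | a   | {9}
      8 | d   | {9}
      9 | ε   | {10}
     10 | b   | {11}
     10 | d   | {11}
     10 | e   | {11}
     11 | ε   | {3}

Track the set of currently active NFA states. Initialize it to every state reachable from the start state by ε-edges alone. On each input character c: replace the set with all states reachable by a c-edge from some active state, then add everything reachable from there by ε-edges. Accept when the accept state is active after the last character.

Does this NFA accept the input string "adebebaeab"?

Answer: ACCEPT

Trace:
initial (ε-close {0}): {0,2,4,8}
'a' @ 1: {9,10}
'd' @ 2: {1,2,3,4,8,11}  (accept∈set)
'e' @ 3: {5,6}
'b' @ 4: {1,2,3,4,7,8}  (accept∈set)
'e' @ 5: {5,6}
'b' @ 6: {1,2,3,4,7,8}  (accept∈set)
'a' @ 7: {9,10}
'e' @ 8: {1,2,3,4,8,11}  (accept∈set)
'a' @ 9: {9,10}
'b' @ 10: {1,2,3,4,8,11}  (accept∈set)
end set {1,2,3,4,8,11} — state 1 in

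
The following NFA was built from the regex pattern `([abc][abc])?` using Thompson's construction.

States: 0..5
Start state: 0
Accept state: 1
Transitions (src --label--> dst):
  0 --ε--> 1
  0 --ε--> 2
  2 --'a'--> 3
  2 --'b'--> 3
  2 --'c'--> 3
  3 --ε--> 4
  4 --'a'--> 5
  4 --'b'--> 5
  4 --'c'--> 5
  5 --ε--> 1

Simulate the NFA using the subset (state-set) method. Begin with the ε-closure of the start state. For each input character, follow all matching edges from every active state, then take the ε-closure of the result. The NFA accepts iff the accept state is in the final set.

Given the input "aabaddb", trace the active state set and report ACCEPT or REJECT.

start: ε-closure({0}) = {0,1,2}
'a' @ 1: {3,4}
'a' @ 2: {1,5}  [accepting]
'b' @ 3: {}  — state set empty
rest 'addb' ignored (set empty)
end set {} — state 1 not in

Answer: REJECT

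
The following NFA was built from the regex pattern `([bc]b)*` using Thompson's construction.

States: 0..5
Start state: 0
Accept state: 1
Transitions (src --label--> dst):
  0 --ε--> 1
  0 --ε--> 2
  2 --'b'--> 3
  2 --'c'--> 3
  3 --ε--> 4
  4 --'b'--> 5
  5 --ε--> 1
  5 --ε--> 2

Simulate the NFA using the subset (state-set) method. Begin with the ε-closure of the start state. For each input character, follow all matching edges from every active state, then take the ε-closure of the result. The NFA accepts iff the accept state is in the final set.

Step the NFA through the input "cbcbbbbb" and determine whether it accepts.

S₀ = ε-closure({0}) = {0,1,2}
'c' @ 1: {3,4}
'b' @ 2: {1,2,5}  ✓accept
'c' @ 3: {3,4}
'b' @ 4: {1,2,5}  ✓accept
'b' @ 5: {3,4}
'b' @ 6: {1,2,5}  ✓accept
'b' @ 7: {3,4}
'b' @ 8: {1,2,5}  ✓accept
final: {1,2,5}; accept 1 in set

Answer: ACCEPT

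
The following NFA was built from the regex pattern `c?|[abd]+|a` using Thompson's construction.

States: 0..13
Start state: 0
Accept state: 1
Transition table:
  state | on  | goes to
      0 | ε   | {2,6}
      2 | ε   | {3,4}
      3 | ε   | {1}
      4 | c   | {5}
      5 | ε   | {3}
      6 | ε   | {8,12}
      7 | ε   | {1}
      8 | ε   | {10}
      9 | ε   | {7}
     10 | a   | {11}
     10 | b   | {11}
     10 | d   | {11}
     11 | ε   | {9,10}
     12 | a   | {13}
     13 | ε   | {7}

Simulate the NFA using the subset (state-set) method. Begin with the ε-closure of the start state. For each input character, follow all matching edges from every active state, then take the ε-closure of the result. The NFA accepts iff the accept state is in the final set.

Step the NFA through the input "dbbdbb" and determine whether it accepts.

initial (ε-close {0}): {0,1,2,3,4,6,8,10,12}
'd' @ 1: {1,7,9,10,11}  (accept∈set)
'b' @ 2: {1,7,9,10,11}  (accept∈set)
'b' @ 3: {1,7,9,10,11}  (accept∈set)
'd' @ 4: {1,7,9,10,11}  (accept∈set)
'b' @ 5: {1,7,9,10,11}  (accept∈set)
'b' @ 6: {1,7,9,10,11}  (accept∈set)
final: {1,7,9,10,11}; accept 1 in set

Answer: ACCEPT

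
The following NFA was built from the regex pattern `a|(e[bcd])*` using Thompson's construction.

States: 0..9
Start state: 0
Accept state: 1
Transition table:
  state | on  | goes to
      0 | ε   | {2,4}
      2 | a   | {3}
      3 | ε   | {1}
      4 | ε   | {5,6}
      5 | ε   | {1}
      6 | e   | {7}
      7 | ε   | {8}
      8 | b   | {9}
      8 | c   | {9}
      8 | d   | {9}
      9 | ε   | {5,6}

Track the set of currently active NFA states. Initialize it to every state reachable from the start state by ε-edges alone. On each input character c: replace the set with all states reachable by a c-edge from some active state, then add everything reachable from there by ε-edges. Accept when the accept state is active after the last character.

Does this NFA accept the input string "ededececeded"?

initial (ε-close {0}): {0,1,2,4,5,6}
'e' @ 1: {7,8}
'd' @ 2: {1,5,6,9}  (accept∈set)
'e' @ 3: {7,8}
'd' @ 4: {1,5,6,9}  (accept∈set)
'e' @ 5: {7,8}
'c' @ 6: {1,5,6,9}  (accept∈set)
'e' @ 7: {7,8}
'c' @ 8: {1,5,6,9}  (accept∈set)
'e' @ 9: {7,8}
'd' @ 10: {1,5,6,9}  (accept∈set)
'e' @ 11: {7,8}
'd' @ 12: {1,5,6,9}  (accept∈set)
after full input: {1,5,6,9}  (accept=1 in)

Answer: ACCEPT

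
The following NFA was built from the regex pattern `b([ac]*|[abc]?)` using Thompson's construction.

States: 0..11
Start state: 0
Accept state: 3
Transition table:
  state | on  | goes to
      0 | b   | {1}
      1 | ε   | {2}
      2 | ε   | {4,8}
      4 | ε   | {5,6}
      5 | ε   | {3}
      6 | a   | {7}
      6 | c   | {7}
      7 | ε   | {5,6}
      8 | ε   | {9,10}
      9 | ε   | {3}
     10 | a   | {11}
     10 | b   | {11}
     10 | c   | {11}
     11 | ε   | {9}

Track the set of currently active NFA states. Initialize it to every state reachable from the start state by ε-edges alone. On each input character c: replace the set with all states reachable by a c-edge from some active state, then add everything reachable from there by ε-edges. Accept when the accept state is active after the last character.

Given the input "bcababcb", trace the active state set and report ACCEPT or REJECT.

start: ε-closure({0}) = {0}
'b' @ 1: {1,2,3,4,5,6,8,9,10}  ✓accept
'c' @ 2: {3,5,6,7,9,11}  ✓accept
'a' @ 3: {3,5,6,7}  ✓accept
'b' @ 4: {}  — no active states
rest 'abcb' ignored (set empty)
after full input: {}  (accept=3 not in)

Answer: REJECT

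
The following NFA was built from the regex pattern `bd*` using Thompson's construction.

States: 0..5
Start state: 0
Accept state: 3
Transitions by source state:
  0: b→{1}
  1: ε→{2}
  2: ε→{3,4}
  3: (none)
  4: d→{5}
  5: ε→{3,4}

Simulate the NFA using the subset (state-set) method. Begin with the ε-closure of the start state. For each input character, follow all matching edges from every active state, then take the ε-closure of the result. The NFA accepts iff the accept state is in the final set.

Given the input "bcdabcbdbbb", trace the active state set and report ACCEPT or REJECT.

Answer: REJECT

Trace:
S₀ = ε-closure({0}) = {0}
'b' @ 1: {1,2,3,4}  (accept∈set)
'c' @ 2: {}  — no active states
rest 'dabcbdbbb' ignored (set empty)
final: {}; accept 3 not in set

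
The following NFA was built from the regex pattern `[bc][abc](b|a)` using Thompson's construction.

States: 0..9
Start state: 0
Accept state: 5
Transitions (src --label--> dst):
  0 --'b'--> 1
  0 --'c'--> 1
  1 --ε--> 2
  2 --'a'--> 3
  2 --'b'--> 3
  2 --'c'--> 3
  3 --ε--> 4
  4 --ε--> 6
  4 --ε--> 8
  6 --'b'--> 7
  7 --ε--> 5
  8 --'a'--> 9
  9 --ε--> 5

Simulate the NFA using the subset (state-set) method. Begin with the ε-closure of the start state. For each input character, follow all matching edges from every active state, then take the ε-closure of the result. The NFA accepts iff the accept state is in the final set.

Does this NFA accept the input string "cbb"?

S₀ = ε-closure({0}) = {0}
'c' @ 1: {1,2}
'b' @ 2: {3,4,6,8}
'b' @ 3: {5,7}  [accepting]
final: {5,7}; accept 5 in set

Answer: ACCEPT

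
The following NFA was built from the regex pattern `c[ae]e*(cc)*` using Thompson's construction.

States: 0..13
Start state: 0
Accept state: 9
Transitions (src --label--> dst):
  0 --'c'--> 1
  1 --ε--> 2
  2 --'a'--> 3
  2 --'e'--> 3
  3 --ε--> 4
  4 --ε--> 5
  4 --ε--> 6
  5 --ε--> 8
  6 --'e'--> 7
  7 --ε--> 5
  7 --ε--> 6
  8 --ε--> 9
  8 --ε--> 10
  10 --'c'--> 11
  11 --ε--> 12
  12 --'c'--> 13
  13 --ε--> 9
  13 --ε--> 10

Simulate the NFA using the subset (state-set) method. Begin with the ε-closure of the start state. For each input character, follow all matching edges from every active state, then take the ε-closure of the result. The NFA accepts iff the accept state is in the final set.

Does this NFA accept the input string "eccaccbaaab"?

initial (ε-close {0}): {0}
'e' @ 1: {}  — dead — no transitions
rest 'ccaccbaaab' ignored (set empty)
after full input: {}  (accept=9 not in)

Answer: REJECT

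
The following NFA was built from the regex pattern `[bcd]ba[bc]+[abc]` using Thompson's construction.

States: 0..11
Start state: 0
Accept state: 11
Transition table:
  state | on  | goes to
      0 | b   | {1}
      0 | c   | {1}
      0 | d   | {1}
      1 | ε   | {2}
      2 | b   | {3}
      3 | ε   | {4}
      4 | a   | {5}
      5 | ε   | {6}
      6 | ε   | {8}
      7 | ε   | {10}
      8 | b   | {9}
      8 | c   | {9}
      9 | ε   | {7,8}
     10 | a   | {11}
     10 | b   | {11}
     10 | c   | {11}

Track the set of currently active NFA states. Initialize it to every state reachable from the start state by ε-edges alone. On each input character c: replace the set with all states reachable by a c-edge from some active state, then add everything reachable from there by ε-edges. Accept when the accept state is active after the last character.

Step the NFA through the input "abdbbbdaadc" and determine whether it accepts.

Answer: REJECT

Trace:
S₀ = ε-closure({0}) = {0}
'a' @ 1: {}  — state set empty
rest 'bdbbbdaadc' ignored (set empty)
end set {} — state 11 not in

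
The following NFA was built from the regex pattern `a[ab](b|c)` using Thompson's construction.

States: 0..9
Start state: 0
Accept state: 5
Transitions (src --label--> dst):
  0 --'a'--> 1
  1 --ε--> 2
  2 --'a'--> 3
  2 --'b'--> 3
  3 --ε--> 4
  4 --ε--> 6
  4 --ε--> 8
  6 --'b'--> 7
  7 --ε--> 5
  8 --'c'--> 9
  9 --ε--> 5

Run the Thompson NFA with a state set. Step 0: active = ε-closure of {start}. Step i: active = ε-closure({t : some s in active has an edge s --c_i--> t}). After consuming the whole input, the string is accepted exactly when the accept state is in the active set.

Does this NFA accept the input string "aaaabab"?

initial (ε-close {0}): {0}
'a' @ 1: {1,2}
'a' @ 2: {3,4,6,8}
'a' @ 3: {}  — dead — no transitions
rest 'abab' ignored (set empty)
after full input: {}  (accept=5 not in)

Answer: REJECT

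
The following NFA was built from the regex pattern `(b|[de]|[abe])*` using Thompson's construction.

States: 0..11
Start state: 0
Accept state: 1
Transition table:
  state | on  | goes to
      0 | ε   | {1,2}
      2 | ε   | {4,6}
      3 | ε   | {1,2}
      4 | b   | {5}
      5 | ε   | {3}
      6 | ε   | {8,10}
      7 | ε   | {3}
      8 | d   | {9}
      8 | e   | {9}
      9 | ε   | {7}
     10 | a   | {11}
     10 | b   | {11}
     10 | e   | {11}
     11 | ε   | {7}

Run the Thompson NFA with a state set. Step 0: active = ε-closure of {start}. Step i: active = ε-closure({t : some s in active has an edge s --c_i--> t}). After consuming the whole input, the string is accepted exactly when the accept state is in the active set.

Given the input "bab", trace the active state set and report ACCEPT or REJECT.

Answer: ACCEPT

Derivation:
S₀ = ε-closure({0}) = {0,1,2,4,6,8,10}
'b' @ 1: {1,2,3,4,5,6,7,8,10,11}  [accepting]
'a' @ 2: {1,2,3,4,6,7,8,10,11}  [accepting]
'b' @ 3: {1,2,3,4,5,6,7,8,10,11}  [accepting]
after full input: {1,2,3,4,5,6,7,8,10,11}  (accept=1 in)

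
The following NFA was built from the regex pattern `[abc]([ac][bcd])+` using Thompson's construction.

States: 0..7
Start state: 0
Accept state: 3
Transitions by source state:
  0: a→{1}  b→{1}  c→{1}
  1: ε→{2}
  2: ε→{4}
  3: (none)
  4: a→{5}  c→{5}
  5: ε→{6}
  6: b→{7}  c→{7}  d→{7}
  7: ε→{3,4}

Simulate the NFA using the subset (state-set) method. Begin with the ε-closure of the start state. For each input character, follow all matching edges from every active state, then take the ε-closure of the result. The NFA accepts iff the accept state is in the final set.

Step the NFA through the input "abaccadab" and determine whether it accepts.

Answer: REJECT

Steps:
initial (ε-close {0}): {0}
'a' @ 1: {1,2,4}
'b' @ 2: {}  — dead — no transitions
rest 'accadab' ignored (set empty)
final: {}; accept 3 not in set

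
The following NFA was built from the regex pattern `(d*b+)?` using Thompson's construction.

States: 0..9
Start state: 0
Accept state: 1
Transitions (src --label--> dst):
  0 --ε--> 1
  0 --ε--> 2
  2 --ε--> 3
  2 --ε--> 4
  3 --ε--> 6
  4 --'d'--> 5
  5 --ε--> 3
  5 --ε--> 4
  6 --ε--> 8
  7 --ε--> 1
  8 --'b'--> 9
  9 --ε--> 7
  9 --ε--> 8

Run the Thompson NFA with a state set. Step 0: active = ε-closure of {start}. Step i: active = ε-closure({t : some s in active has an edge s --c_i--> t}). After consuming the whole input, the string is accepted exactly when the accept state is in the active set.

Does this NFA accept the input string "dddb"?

initial (ε-close {0}): {0,1,2,3,4,6,8}
'd' @ 1: {3,4,5,6,8}
'd' @ 2: {3,4,5,6,8}
'd' @ 3: {3,4,5,6,8}
'b' @ 4: {1,7,8,9}  [accepting]
end set {1,7,8,9} — state 1 in

Answer: ACCEPT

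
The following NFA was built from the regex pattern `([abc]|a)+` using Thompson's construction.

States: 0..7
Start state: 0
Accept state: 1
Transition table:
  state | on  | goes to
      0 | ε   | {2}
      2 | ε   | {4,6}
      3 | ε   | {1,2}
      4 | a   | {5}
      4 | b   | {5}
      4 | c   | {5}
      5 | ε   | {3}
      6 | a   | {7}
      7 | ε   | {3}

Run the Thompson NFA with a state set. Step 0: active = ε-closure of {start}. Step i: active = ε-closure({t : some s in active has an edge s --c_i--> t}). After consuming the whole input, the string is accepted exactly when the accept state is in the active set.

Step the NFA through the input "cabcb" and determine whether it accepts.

Answer: ACCEPT

Trace:
initial (ε-close {0}): {0,2,4,6}
'c' @ 1: {1,2,3,4,5,6}  ✓accept
'a' @ 2: {1,2,3,4,5,6,7}  ✓accept
'b' @ 3: {1,2,3,4,5,6}  ✓accept
'c' @ 4: {1,2,3,4,5,6}  ✓accept
'b' @ 5: {1,2,3,4,5,6}  ✓accept
end set {1,2,3,4,5,6} — state 1 in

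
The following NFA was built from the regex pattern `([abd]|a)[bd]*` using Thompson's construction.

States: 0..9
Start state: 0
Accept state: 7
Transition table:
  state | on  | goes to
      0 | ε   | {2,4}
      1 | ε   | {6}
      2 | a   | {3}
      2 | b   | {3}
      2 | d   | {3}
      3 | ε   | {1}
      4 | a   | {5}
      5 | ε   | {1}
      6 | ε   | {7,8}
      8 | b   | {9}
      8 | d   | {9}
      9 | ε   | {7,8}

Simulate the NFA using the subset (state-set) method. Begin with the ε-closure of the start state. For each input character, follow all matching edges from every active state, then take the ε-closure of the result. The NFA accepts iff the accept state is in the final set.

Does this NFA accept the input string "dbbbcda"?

initial (ε-close {0}): {0,2,4}
'd' @ 1: {1,3,6,7,8}  ✓accept
'b' @ 2: {7,8,9}  ✓accept
'b' @ 3: {7,8,9}  ✓accept
'b' @ 4: {7,8,9}  ✓accept
'c' @ 5: {}  — state set empty
rest 'da' ignored (set empty)
after full input: {}  (accept=7 not in)

Answer: REJECT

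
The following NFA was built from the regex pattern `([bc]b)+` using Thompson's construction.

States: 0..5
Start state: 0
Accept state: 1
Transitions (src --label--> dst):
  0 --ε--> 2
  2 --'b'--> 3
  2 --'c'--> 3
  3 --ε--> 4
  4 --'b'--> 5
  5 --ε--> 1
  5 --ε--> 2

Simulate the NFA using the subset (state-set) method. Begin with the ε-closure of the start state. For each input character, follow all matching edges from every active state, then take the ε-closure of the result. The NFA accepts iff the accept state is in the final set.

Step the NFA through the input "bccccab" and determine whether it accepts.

start: ε-closure({0}) = {0,2}
'b' @ 1: {3,4}
'c' @ 2: {}  — no active states
rest 'cccab' ignored (set empty)
end set {} — state 1 not in

Answer: REJECT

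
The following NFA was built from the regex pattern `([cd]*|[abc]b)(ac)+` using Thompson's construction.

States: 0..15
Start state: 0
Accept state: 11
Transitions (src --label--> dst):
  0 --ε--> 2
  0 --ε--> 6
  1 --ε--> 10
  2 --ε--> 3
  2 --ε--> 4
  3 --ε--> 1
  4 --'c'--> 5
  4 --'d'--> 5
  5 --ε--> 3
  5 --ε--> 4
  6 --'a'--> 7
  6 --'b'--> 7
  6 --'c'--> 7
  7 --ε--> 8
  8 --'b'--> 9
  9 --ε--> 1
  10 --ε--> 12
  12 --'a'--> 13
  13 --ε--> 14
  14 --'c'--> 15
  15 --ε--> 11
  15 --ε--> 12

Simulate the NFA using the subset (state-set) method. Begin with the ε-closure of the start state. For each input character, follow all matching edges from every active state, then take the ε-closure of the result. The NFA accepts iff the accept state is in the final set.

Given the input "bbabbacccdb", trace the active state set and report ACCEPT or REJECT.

start: ε-closure({0}) = {0,1,2,3,4,6,10,12}
'b' @ 1: {7,8}
'b' @ 2: {1,9,10,12}
'a' @ 3: {13,14}
'b' @ 4: {}  — dead — no transitions
rest 'bacccdb' ignored (set empty)
after full input: {}  (accept=11 not in)

Answer: REJECT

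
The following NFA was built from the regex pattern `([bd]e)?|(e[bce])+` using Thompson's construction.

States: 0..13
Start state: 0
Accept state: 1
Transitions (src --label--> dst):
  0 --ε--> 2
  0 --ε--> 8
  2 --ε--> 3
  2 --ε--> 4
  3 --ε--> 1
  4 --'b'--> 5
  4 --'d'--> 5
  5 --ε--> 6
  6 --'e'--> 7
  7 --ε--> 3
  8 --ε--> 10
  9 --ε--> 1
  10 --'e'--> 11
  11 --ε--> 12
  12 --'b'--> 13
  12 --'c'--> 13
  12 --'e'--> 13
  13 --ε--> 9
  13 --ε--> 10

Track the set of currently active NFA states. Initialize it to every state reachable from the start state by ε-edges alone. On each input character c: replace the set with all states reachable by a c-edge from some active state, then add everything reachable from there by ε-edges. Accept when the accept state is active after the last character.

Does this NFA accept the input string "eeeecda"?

Answer: REJECT

Trace:
start: ε-closure({0}) = {0,1,2,3,4,8,10}
'e' @ 1: {11,12}
'e' @ 2: {1,9,10,13}  (accept∈set)
'e' @ 3: {11,12}
'e' @ 4: {1,9,10,13}  (accept∈set)
'c' @ 5: {}  — state set empty
rest 'da' ignored (set empty)
end set {} — state 1 not in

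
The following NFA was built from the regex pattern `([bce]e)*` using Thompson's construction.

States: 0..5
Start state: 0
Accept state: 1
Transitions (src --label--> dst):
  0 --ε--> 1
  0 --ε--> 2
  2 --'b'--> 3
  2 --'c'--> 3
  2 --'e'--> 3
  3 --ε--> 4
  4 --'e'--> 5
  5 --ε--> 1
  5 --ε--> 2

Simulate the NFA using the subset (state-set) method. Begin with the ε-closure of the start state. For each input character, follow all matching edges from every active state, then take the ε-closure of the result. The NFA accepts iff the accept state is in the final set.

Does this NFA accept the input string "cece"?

Answer: ACCEPT

Trace:
start: ε-closure({0}) = {0,1,2}
'c' @ 1: {3,4}
'e' @ 2: {1,2,5}  [accepting]
'c' @ 3: {3,4}
'e' @ 4: {1,2,5}  [accepting]
after full input: {1,2,5}  (accept=1 in)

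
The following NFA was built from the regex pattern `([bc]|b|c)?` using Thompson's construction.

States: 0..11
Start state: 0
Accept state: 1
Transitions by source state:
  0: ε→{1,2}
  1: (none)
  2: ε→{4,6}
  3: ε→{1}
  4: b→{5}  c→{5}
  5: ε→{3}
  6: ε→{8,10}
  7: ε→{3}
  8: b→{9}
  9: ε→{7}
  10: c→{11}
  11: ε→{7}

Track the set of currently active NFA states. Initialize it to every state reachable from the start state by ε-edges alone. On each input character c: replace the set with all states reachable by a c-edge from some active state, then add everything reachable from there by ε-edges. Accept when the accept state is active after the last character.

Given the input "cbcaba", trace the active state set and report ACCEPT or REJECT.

Answer: REJECT

Trace:
start: ε-closure({0}) = {0,1,2,4,6,8,10}
'c' @ 1: {1,3,5,7,11}  ✓accept
'b' @ 2: {}  — dead — no transitions
rest 'caba' ignored (set empty)
end set {} — state 1 not in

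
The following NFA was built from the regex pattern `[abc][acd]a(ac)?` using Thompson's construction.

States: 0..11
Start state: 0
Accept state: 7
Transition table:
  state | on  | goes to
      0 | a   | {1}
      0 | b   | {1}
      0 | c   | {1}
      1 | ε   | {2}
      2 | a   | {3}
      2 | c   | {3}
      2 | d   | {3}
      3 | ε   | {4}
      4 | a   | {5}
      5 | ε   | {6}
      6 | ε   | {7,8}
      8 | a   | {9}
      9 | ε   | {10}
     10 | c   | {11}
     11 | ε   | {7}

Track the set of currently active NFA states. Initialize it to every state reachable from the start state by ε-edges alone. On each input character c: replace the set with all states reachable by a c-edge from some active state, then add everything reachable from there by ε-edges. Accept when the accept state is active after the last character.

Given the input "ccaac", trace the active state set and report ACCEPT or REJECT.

start: ε-closure({0}) = {0}
'c' @ 1: {1,2}
'c' @ 2: {3,4}
'a' @ 3: {5,6,7,8}  [accepting]
'a' @ 4: {9,10}
'c' @ 5: {7,11}  [accepting]
after full input: {7,11}  (accept=7 in)

Answer: ACCEPT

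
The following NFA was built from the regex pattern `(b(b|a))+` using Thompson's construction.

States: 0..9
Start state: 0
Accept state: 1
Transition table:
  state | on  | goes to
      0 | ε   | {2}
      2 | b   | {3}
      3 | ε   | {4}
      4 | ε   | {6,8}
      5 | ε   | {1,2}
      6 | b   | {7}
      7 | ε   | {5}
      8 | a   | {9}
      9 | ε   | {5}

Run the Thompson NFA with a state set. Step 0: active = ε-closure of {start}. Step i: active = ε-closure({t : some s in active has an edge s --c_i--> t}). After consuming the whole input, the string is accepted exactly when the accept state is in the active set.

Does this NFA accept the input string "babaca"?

start: ε-closure({0}) = {0,2}
'b' @ 1: {3,4,6,8}
'a' @ 2: {1,2,5,9}  [accepting]
'b' @ 3: {3,4,6,8}
'a' @ 4: {1,2,5,9}  [accepting]
'c' @ 5: {}  — no active states
rest 'a' ignored (set empty)
after full input: {}  (accept=1 not in)

Answer: REJECT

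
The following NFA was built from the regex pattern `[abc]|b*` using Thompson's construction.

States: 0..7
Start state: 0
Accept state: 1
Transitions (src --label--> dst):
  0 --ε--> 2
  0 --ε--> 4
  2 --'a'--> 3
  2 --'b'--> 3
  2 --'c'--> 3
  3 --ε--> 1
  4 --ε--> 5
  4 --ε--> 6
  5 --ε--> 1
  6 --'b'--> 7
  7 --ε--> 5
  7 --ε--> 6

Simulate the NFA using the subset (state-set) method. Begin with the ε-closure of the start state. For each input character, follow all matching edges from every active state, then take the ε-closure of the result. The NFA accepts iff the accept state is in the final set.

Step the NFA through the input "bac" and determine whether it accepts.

Answer: REJECT

Derivation:
start: ε-closure({0}) = {0,1,2,4,5,6}
'b' @ 1: {1,3,5,6,7}  (accept∈set)
'a' @ 2: {}  — dead — no transitions
rest 'c' ignored (set empty)
end set {} — state 1 not in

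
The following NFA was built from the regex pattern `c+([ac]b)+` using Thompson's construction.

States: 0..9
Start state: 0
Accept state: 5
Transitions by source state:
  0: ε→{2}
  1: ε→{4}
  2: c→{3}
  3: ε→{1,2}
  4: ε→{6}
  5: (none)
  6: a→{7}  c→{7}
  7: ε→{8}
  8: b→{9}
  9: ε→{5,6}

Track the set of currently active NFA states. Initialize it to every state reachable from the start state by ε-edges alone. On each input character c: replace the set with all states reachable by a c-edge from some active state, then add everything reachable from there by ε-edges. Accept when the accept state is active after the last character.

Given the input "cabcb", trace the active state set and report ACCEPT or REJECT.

S₀ = ε-closure({0}) = {0,2}
'c' @ 1: {1,2,3,4,6}
'a' @ 2: {7,8}
'b' @ 3: {5,6,9}  [accepting]
'c' @ 4: {7,8}
'b' @ 5: {5,6,9}  [accepting]
after full input: {5,6,9}  (accept=5 in)

Answer: ACCEPT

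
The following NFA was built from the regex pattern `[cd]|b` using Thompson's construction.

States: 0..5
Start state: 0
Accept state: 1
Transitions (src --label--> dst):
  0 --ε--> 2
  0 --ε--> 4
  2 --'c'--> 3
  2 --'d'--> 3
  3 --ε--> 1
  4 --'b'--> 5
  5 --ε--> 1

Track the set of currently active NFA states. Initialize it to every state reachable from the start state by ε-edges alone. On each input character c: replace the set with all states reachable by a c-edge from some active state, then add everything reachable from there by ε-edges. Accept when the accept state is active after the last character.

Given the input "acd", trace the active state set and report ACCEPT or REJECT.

S₀ = ε-closure({0}) = {0,2,4}
'a' @ 1: {}  — state set empty
rest 'cd' ignored (set empty)
final: {}; accept 1 not in set

Answer: REJECT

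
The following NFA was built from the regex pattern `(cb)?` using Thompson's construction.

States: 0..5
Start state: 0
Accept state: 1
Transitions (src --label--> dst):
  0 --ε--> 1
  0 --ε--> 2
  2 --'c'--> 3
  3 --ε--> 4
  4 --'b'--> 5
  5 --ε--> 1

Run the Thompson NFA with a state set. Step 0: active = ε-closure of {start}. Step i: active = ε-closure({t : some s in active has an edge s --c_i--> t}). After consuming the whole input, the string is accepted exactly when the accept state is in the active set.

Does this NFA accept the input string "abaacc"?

initial (ε-close {0}): {0,1,2}
'a' @ 1: {}  — no active states
rest 'baacc' ignored (set empty)
final: {}; accept 1 not in set

Answer: REJECT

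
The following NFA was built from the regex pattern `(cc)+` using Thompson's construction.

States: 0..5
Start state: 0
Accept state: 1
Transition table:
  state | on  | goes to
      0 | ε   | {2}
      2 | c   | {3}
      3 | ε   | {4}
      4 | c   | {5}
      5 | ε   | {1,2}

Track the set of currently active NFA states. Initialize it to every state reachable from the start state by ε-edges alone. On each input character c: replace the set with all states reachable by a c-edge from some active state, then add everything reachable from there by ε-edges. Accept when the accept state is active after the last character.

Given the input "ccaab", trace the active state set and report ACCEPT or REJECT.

Answer: REJECT

Steps:
start: ε-closure({0}) = {0,2}
'c' @ 1: {3,4}
'c' @ 2: {1,2,5}  [accepting]
'a' @ 3: {}  — no active states
rest 'ab' ignored (set empty)
final: {}; accept 1 not in set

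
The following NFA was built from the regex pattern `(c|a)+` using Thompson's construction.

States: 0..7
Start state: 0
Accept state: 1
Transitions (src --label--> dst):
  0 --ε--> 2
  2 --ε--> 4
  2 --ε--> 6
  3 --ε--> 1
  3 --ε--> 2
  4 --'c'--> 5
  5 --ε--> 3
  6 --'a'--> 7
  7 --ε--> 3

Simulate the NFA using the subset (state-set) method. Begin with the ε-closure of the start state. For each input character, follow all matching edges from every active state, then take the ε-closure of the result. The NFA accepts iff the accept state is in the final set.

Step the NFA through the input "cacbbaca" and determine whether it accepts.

S₀ = ε-closure({0}) = {0,2,4,6}
'c' @ 1: {1,2,3,4,5,6}  [accepting]
'a' @ 2: {1,2,3,4,6,7}  [accepting]
'c' @ 3: {1,2,3,4,5,6}  [accepting]
'b' @ 4: {}  — no active states
rest 'baca' ignored (set empty)
final: {}; accept 1 not in set

Answer: REJECT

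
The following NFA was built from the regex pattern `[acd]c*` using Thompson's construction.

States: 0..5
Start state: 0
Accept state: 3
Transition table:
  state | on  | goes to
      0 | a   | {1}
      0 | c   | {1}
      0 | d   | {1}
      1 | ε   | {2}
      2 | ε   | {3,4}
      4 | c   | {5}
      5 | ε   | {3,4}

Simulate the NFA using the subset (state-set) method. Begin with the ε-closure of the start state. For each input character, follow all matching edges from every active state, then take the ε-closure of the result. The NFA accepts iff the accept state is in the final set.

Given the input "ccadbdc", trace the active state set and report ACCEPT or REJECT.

start: ε-closure({0}) = {0}
'c' @ 1: {1,2,3,4}  [accepting]
'c' @ 2: {3,4,5}  [accepting]
'a' @ 3: {}  — no active states
rest 'dbdc' ignored (set empty)
final: {}; accept 3 not in set

Answer: REJECT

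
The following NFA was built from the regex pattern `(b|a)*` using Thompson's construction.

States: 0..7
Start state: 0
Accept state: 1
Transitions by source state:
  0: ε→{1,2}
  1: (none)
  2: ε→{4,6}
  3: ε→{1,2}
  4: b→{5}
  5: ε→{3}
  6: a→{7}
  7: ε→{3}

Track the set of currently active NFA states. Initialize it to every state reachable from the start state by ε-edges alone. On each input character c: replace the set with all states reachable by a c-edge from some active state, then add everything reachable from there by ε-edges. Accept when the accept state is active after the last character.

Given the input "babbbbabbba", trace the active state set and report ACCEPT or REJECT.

Answer: ACCEPT

Derivation:
initial (ε-close {0}): {0,1,2,4,6}
'b' @ 1: {1,2,3,4,5,6}  (accept∈set)
'a' @ 2: {1,2,3,4,6,7}  (accept∈set)
'b' @ 3: {1,2,3,4,5,6}  (accept∈set)
'b' @ 4: {1,2,3,4,5,6}  (accept∈set)
'b' @ 5: {1,2,3,4,5,6}  (accept∈set)
'b' @ 6: {1,2,3,4,5,6}  (accept∈set)
'a' @ 7: {1,2,3,4,6,7}  (accept∈set)
'b' @ 8: {1,2,3,4,5,6}  (accept∈set)
'b' @ 9: {1,2,3,4,5,6}  (accept∈set)
'b' @ 10: {1,2,3,4,5,6}  (accept∈set)
'a' @ 11: {1,2,3,4,6,7}  (accept∈set)
final: {1,2,3,4,6,7}; accept 1 in set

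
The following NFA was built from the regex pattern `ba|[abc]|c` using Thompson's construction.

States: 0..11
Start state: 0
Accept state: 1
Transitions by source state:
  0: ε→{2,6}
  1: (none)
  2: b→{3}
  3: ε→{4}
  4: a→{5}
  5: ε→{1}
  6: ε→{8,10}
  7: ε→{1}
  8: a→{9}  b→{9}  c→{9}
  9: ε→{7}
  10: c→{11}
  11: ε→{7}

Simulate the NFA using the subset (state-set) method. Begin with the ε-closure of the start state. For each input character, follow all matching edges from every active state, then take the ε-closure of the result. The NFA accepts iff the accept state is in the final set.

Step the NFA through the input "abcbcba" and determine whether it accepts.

Answer: REJECT

Trace:
initial (ε-close {0}): {0,2,6,8,10}
'a' @ 1: {1,7,9}  ✓accept
'b' @ 2: {}  — no active states
rest 'cbcba' ignored (set empty)
after full input: {}  (accept=1 not in)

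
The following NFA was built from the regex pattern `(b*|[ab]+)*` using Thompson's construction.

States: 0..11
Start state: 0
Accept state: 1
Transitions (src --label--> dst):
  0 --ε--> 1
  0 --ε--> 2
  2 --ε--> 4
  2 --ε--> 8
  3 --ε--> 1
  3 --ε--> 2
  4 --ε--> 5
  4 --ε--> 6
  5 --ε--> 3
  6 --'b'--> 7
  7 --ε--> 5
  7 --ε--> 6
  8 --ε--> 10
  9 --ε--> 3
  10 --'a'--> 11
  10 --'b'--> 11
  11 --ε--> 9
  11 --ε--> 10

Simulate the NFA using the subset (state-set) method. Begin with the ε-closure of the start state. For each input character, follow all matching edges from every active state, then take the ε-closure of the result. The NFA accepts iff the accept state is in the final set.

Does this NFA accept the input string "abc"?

Answer: REJECT

Trace:
start: ε-closure({0}) = {0,1,2,3,4,5,6,8,10}
'a' @ 1: {1,2,3,4,5,6,8,9,10,11}  [accepting]
'b' @ 2: {1,2,3,4,5,6,7,8,9,10,11}  [accepting]
'c' @ 3: {}  — no active states
final: {}; accept 1 not in set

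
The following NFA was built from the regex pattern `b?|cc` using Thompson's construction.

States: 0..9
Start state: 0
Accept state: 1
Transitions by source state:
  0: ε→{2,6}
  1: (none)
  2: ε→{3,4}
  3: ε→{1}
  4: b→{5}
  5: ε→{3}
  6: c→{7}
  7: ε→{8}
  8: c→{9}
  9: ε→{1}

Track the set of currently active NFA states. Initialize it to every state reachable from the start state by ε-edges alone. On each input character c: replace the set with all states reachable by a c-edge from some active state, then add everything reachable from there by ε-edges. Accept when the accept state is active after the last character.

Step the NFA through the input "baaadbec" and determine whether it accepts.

Answer: REJECT

Derivation:
S₀ = ε-closure({0}) = {0,1,2,3,4,6}
'b' @ 1: {1,3,5}  [accepting]
'a' @ 2: {}  — no active states
rest 'aadbec' ignored (set empty)
final: {}; accept 1 not in set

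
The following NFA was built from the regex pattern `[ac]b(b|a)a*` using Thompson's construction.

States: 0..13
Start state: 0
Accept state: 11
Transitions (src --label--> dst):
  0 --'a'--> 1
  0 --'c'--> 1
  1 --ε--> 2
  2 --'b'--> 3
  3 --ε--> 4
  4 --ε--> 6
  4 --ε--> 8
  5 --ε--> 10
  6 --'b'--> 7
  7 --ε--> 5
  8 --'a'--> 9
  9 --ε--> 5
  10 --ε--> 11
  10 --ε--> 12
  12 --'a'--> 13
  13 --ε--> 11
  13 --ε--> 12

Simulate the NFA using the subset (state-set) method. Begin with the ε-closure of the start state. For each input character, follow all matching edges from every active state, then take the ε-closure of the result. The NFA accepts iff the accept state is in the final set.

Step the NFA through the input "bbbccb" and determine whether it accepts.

Answer: REJECT

Trace:
S₀ = ε-closure({0}) = {0}
'b' @ 1: {}  — state set empty
rest 'bbccb' ignored (set empty)
final: {}; accept 11 not in set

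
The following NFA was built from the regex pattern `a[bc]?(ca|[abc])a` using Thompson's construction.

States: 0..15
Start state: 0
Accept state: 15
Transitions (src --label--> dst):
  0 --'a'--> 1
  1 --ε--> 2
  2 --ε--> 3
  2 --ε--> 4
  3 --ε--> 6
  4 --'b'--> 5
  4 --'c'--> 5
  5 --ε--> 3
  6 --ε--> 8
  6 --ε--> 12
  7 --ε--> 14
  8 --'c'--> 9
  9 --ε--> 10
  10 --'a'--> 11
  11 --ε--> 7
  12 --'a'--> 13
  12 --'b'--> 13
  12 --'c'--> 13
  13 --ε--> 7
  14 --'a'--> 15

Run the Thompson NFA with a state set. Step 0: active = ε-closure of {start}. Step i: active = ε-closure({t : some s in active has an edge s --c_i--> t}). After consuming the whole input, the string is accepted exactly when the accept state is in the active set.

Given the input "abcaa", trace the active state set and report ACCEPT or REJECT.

Answer: ACCEPT

Trace:
S₀ = ε-closure({0}) = {0}
'a' @ 1: {1,2,3,4,6,8,12}
'b' @ 2: {3,5,6,7,8,12,13,14}
'c' @ 3: {7,9,10,13,14}
'a' @ 4: {7,11,14,15}  (accept∈set)
'a' @ 5: {15}  (accept∈set)
after full input: {15}  (accept=15 in)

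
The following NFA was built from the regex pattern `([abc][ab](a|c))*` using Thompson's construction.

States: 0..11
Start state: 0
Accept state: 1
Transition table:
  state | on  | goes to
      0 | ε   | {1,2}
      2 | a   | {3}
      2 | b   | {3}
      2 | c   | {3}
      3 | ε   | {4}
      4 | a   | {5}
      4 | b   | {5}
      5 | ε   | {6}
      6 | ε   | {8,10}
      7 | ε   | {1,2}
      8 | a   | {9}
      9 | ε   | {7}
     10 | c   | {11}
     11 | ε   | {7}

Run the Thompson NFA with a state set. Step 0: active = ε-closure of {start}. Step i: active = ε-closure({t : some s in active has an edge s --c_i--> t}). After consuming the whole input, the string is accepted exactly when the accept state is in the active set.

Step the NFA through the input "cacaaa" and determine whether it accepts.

Answer: ACCEPT

Steps:
initial (ε-close {0}): {0,1,2}
'c' @ 1: {3,4}
'a' @ 2: {5,6,8,10}
'c' @ 3: {1,2,7,11}  ✓accept
'a' @ 4: {3,4}
'a' @ 5: {5,6,8,10}
'a' @ 6: {1,2,7,9}  ✓accept
final: {1,2,7,9}; accept 1 in set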